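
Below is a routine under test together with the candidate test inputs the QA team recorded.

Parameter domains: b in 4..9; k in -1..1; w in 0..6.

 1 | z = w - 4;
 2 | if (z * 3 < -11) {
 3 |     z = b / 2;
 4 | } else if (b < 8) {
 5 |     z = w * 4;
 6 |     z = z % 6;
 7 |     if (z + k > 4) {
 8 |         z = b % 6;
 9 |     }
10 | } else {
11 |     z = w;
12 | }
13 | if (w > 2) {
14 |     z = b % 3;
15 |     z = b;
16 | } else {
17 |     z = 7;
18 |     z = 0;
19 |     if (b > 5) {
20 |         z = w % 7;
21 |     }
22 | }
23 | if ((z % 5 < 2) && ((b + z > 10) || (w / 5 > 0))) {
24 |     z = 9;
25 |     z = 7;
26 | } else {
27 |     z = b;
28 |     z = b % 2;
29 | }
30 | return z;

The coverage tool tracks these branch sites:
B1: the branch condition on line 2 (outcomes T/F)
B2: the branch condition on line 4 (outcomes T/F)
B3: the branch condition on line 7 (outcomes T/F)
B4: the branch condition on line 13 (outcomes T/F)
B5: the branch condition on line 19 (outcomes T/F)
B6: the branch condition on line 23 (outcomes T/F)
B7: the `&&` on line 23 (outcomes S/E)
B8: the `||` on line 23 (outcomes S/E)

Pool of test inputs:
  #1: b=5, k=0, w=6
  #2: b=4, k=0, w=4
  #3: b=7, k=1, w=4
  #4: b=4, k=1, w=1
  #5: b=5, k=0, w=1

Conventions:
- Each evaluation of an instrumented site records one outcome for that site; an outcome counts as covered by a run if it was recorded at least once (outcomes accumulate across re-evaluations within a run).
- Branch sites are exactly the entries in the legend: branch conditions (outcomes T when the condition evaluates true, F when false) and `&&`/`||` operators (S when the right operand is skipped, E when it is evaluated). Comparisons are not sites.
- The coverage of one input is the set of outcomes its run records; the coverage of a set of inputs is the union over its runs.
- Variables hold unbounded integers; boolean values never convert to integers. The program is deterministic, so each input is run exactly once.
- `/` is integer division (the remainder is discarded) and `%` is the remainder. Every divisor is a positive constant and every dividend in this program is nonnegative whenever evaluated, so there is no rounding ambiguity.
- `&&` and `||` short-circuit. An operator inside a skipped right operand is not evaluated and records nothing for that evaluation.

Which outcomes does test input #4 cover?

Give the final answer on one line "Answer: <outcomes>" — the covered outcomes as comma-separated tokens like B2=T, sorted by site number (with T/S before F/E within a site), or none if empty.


Simulating input #4 (b=4, k=1, w=1) step by step:
  B1->F, B2->T, B3->T, B4->F, B5->F, B7->E, B8->E, B6->F
collecting distinct outcomes: B1=F, B2=T, B3=T, B4=F, B5=F, B6=F, B7=E, B8=E
Answer: B1=F, B2=T, B3=T, B4=F, B5=F, B6=F, B7=E, B8=E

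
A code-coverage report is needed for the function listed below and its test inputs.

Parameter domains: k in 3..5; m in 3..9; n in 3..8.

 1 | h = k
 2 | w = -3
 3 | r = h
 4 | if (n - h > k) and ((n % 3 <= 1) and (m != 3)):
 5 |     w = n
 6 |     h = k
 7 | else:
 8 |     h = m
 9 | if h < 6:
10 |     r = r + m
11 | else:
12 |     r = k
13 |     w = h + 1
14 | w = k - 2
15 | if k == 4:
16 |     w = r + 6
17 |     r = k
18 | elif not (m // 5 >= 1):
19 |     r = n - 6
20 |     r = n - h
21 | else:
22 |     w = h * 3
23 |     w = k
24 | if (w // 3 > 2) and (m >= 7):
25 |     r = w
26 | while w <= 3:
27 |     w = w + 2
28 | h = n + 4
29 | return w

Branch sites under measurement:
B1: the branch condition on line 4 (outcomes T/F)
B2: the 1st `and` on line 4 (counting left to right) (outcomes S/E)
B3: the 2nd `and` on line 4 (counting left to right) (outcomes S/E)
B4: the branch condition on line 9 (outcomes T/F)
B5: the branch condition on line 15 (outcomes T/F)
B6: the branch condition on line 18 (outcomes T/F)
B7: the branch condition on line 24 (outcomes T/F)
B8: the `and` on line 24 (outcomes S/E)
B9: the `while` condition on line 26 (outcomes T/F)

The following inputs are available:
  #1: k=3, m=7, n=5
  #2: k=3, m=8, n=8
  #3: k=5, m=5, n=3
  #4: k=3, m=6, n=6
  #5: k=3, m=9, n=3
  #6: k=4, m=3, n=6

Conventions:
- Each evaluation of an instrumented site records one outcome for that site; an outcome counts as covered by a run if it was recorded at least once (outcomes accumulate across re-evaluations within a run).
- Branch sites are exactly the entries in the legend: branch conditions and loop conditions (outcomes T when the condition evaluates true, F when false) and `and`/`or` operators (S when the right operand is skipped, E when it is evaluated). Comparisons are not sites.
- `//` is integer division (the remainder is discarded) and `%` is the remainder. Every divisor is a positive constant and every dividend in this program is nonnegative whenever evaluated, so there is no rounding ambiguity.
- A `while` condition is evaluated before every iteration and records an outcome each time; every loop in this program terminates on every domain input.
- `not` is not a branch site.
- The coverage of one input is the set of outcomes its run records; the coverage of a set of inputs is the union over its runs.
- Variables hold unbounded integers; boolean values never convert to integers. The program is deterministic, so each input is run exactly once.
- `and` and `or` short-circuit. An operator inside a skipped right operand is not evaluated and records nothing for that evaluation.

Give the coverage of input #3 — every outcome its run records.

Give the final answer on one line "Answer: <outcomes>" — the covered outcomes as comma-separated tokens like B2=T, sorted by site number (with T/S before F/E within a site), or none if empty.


Tracing the run of input #3 (k=5, m=5, n=3):
  B2->S, B1->F, B4->T, B5->F, B6->F, B8->S, B7->F, B9->F
as a set, this run covers: B1=F, B2=S, B4=T, B5=F, B6=F, B7=F, B8=S, B9=F
Answer: B1=F, B2=S, B4=T, B5=F, B6=F, B7=F, B8=S, B9=F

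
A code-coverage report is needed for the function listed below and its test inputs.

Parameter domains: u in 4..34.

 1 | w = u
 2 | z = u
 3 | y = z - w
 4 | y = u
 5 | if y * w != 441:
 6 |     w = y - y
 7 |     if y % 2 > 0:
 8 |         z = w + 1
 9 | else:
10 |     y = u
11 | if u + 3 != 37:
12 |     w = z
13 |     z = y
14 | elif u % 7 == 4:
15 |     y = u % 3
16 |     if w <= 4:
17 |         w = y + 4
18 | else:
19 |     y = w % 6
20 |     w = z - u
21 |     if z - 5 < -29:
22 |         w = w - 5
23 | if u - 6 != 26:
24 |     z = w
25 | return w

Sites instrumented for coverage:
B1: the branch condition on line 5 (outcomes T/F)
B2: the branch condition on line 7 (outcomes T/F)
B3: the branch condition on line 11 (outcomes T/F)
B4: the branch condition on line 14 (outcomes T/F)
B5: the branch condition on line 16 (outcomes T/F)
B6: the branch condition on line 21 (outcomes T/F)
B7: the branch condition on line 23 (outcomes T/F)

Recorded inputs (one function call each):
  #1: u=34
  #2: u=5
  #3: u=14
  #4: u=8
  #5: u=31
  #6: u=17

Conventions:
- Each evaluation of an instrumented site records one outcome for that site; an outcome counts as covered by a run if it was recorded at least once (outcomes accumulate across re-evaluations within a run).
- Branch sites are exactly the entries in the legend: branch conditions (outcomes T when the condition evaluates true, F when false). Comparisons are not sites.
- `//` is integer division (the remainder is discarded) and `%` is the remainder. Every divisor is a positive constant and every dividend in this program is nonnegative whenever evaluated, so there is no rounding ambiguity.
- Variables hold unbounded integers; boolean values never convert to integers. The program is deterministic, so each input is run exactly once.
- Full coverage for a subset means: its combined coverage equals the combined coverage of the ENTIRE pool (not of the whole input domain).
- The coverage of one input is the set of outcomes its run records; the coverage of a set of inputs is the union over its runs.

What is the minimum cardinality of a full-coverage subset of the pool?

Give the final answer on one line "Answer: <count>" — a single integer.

test 1 (u=34) fires B1->T, B2->F, B3->F, B4->F, B6->F, B7->T; hits B1=T, B2=F, B3=F, B4=F, B6=F, B7=T
test 2 (u=5) fires B1->T, B2->T, B3->T, B7->T; hits B1=T, B2=T, B3=T, B7=T
test 3 (u=14) fires B1->T, B2->F, B3->T, B7->T; hits B1=T, B2=F, B3=T, B7=T
test 4 (u=8) fires B1->T, B2->F, B3->T, B7->T; hits B1=T, B2=F, B3=T, B7=T
test 5 (u=31) fires B1->T, B2->T, B3->T, B7->T; hits B1=T, B2=T, B3=T, B7=T
test 6 (u=17) fires B1->T, B2->T, B3->T, B7->T; hits B1=T, B2=T, B3=T, B7=T
union over all inputs: B1=T, B2=T, B2=F, B3=T, B3=F, B4=F, B6=F, B7=T (8 outcomes)
no size-1 subset reaches all 8 outcomes (best union: 6/8)
size 2: inputs {1, 2} cover all 8 outcomes, and no lexicographically smaller subset of this size does

Answer: 2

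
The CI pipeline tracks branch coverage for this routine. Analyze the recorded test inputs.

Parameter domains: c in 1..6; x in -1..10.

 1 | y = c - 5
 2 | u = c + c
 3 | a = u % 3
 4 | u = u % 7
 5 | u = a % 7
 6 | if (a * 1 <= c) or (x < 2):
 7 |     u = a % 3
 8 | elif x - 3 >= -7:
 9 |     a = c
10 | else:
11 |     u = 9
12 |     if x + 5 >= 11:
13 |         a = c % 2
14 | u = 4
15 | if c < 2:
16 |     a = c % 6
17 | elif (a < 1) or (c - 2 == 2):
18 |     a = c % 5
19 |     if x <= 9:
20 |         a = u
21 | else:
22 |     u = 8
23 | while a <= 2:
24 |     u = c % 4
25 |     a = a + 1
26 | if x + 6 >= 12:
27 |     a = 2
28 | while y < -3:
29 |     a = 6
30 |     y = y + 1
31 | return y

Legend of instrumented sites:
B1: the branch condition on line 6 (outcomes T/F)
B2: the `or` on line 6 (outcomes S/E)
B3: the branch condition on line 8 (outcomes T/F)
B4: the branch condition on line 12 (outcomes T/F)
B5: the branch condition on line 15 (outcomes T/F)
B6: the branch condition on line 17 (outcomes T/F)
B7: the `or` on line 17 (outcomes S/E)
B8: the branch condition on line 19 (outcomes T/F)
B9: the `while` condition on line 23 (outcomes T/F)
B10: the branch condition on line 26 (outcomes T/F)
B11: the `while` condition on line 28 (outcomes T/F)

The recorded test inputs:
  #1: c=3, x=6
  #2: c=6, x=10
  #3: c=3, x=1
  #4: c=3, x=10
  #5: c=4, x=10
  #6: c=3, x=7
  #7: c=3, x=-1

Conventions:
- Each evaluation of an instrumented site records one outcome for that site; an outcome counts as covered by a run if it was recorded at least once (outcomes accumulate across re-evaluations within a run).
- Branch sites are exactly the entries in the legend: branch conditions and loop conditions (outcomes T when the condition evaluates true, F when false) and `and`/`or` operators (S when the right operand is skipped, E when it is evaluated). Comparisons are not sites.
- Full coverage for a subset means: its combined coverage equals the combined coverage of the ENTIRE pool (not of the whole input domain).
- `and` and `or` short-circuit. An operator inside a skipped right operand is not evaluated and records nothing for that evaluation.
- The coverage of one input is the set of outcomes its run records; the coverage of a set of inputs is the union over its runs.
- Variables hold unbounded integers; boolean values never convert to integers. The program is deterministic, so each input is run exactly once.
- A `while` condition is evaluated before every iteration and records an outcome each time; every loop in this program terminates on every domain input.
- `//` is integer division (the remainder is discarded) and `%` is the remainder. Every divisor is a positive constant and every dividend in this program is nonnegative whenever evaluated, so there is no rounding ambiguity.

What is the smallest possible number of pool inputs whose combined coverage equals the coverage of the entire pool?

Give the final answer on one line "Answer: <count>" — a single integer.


input #1 (c=3, x=6): events B2->S, B1->T, B5->F, B7->S, B6->T, B8->T, B9->F, B10->T, B11->F; covers B1=T, B2=S, B5=F, B6=T, B7=S, B8=T, B9=F, B10=T, B11=F
input #2 (c=6, x=10): events B2->S, B1->T, B5->F, B7->S, B6->T, B8->F, B9->T, B9->T, B9->F, B10->T, B11->F; covers B1=T, B2=S, B5=F, B6=T, B7=S, B8=F, B9=T, B9=F, B10=T, B11=F
input #3 (c=3, x=1): events B2->S, B1->T, B5->F, B7->S, B6->T, B8->T, B9->F, B10->F, B11->F; covers B1=T, B2=S, B5=F, B6=T, B7=S, B8=T, B9=F, B10=F, B11=F
input #4 (c=3, x=10): events B2->S, B1->T, B5->F, B7->S, B6->T, B8->F, B9->F, B10->T, B11->F; covers B1=T, B2=S, B5=F, B6=T, B7=S, B8=F, B9=F, B10=T, B11=F
input #5 (c=4, x=10): events B2->S, B1->T, B5->F, B7->E, B6->T, B8->F, B9->F, B10->T, B11->F; covers B1=T, B2=S, B5=F, B6=T, B7=E, B8=F, B9=F, B10=T, B11=F
input #6 (c=3, x=7): events B2->S, B1->T, B5->F, B7->S, B6->T, B8->T, B9->F, B10->T, B11->F; covers B1=T, B2=S, B5=F, B6=T, B7=S, B8=T, B9=F, B10=T, B11=F
input #7 (c=3, x=-1): events B2->S, B1->T, B5->F, B7->S, B6->T, B8->T, B9->F, B10->F, B11->F; covers B1=T, B2=S, B5=F, B6=T, B7=S, B8=T, B9=F, B10=F, B11=F
together the pool reaches 13 outcomes: B1=T, B2=S, B5=F, B6=T, B7=S, B7=E, B8=T, B8=F, B9=T, B9=F, B10=T, B10=F, B11=F
every size-1 subset falls short of the 13 outcomes (best: 10/13)
every size-2 subset falls short of the 13 outcomes (best: 12/13)
inputs {2, 3, 5} (size 3) cover everything; no size-3 subset with a lexicographically smaller index list covers all 13
Answer: 3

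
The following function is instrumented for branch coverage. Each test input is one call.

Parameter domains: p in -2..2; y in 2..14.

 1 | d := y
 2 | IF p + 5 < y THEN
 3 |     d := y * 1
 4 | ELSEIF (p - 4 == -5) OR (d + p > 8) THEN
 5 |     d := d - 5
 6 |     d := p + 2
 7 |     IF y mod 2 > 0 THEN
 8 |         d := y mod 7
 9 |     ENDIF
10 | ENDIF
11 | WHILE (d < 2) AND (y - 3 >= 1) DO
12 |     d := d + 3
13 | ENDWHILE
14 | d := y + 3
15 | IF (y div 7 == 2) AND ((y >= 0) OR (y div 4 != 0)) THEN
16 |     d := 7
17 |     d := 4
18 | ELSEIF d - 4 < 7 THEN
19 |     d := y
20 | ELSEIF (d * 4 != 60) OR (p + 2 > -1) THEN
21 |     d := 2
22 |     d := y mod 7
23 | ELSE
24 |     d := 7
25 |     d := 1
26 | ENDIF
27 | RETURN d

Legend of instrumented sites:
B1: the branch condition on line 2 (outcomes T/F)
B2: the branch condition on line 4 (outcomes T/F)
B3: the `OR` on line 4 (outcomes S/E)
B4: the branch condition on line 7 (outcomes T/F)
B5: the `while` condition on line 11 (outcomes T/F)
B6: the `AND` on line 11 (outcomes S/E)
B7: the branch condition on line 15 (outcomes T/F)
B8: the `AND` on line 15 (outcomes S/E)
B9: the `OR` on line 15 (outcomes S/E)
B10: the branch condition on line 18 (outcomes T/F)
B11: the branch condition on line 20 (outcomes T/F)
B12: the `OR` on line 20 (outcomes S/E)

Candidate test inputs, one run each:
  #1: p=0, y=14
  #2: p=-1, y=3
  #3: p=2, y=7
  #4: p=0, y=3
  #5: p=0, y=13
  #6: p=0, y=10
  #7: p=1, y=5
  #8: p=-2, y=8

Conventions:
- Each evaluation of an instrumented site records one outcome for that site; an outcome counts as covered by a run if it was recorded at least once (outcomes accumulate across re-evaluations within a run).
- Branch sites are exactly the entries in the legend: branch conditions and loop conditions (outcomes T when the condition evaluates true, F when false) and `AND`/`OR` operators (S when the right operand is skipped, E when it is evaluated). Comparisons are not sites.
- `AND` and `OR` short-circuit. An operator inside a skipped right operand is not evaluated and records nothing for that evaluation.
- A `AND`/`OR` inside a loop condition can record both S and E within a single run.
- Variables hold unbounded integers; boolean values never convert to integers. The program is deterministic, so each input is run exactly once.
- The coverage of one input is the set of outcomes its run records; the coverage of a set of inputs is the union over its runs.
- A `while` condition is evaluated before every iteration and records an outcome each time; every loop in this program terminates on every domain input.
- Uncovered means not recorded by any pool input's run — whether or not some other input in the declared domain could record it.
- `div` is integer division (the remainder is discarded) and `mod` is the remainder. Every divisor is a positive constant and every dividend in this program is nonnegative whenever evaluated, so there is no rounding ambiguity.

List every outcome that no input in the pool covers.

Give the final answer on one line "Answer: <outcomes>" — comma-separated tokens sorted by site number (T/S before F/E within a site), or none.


#1 (p=0, y=14) -> B1->T, B6->S, B5->F, B8->E, B9->S, B7->T; covered: B1=T, B5=F, B6=S, B7=T, B8=E, B9=S
#2 (p=-1, y=3) -> B1->F, B3->S, B2->T, B4->T, B6->S, B5->F, B8->S, B7->F, B10->T; covered: B1=F, B2=T, B3=S, B4=T, B5=F, B6=S, B7=F, B8=S, B10=T
#3 (p=2, y=7) -> B1->F, B3->E, B2->T, B4->T, B6->E, B5->T, B6->S, B5->F, B8->S, B7->F, B10->T; covered: B1=F, B2=T, B3=E, B4=T, B5=T, B5=F, B6=S, B6=E, B7=F, B8=S, B10=T
#4 (p=0, y=3) -> B1->F, B3->E, B2->F, B6->S, B5->F, B8->S, B7->F, B10->T; covered: B1=F, B2=F, B3=E, B5=F, B6=S, B7=F, B8=S, B10=T
#5 (p=0, y=13) -> B1->T, B6->S, B5->F, B8->S, B7->F, B10->F, B12->S, B11->T; covered: B1=T, B5=F, B6=S, B7=F, B8=S, B10=F, B11=T, B12=S
#6 (p=0, y=10) -> B1->T, B6->S, B5->F, B8->S, B7->F, B10->F, B12->S, B11->T; covered: B1=T, B5=F, B6=S, B7=F, B8=S, B10=F, B11=T, B12=S
#7 (p=1, y=5) -> B1->F, B3->E, B2->F, B6->S, B5->F, B8->S, B7->F, B10->T; covered: B1=F, B2=F, B3=E, B5=F, B6=S, B7=F, B8=S, B10=T
#8 (p=-2, y=8) -> B1->T, B6->S, B5->F, B8->S, B7->F, B10->F, B12->S, B11->T; covered: B1=T, B5=F, B6=S, B7=F, B8=S, B10=F, B11=T, B12=S
union over the pool: B1=T, B1=F, B2=T, B2=F, B3=S, B3=E, B4=T, B5=T, B5=F, B6=S, B6=E, B7=T, B7=F, B8=S, B8=E, B9=S, B10=T, B10=F, B11=T, B12=S
uncovered (4 of 24): B4=F, B9=E, B11=F, B12=E
Answer: B4=F, B9=E, B11=F, B12=E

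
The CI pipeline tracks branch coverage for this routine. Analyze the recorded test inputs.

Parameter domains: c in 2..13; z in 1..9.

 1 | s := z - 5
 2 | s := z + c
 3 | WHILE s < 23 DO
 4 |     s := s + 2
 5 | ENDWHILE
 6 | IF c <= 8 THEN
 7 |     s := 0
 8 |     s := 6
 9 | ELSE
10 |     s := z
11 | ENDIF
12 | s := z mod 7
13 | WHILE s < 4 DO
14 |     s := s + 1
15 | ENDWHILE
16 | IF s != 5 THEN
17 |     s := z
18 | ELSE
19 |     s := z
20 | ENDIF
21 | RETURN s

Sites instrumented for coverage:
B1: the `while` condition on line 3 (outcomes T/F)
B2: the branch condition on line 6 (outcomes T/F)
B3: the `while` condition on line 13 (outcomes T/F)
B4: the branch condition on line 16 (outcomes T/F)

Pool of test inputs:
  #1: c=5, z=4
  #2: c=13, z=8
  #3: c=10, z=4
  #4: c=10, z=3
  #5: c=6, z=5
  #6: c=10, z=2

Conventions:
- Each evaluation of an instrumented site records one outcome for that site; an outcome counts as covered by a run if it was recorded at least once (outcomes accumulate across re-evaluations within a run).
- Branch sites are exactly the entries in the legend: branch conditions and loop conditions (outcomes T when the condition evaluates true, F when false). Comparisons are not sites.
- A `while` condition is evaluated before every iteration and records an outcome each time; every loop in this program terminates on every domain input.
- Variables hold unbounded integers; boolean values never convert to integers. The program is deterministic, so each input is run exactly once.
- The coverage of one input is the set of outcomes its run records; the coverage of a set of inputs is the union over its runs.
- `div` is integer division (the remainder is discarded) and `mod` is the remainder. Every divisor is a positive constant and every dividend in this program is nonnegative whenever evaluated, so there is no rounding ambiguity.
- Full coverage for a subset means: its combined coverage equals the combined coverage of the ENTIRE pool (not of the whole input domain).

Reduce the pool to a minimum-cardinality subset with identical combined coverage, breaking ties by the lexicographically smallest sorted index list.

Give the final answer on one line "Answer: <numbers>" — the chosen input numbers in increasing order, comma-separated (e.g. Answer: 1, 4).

test 1 (c=5, z=4) hits B1=T, B1=F, B2=T, B3=F, B4=T
test 2 (c=13, z=8) hits B1=T, B1=F, B2=F, B3=T, B3=F, B4=T
test 3 (c=10, z=4) hits B1=T, B1=F, B2=F, B3=F, B4=T
test 4 (c=10, z=3) hits B1=T, B1=F, B2=F, B3=T, B3=F, B4=T
test 5 (c=6, z=5) hits B1=T, B1=F, B2=T, B3=F, B4=F
test 6 (c=10, z=2) hits B1=T, B1=F, B2=F, B3=T, B3=F, B4=T
pool-wide coverage (8 outcomes): B1=T, B1=F, B2=T, B2=F, B3=T, B3=F, B4=T, B4=F
no size-1 subset reaches all 8 outcomes (best union: 6/8)
size 2: inputs {2, 5} cover all 8 outcomes, and no lexicographically smaller subset of this size does

Answer: 2, 5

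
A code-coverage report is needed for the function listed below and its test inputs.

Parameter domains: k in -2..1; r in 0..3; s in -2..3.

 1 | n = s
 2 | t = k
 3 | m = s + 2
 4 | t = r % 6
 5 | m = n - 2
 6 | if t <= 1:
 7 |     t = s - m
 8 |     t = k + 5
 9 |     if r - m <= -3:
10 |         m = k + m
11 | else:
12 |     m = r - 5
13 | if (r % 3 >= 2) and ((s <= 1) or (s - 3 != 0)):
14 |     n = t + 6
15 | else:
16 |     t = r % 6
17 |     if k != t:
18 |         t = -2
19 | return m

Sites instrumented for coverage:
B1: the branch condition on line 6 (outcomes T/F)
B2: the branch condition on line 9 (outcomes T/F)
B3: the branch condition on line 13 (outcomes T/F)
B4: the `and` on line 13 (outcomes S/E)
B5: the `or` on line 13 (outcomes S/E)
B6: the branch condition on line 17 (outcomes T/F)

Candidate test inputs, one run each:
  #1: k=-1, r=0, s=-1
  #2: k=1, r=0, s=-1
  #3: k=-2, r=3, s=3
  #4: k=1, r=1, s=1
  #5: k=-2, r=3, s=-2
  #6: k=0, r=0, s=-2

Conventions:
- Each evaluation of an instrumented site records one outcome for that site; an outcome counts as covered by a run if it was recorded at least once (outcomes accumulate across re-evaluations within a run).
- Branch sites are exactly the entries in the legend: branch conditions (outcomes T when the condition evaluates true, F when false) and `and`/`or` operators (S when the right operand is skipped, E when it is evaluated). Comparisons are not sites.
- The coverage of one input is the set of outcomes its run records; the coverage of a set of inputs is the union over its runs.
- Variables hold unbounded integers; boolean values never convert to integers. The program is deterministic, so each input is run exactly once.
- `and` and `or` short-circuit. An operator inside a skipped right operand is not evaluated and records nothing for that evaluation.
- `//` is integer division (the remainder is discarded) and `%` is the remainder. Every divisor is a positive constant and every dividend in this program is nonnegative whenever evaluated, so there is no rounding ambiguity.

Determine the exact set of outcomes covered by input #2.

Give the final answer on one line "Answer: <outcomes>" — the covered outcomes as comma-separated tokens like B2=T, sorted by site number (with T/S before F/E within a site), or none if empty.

Tracing the run of input #2 (k=1, r=0, s=-1):
  B1->T, B2->F, B4->S, B3->F, B6->T
collecting distinct outcomes: B1=T, B2=F, B3=F, B4=S, B6=T

Answer: B1=T, B2=F, B3=F, B4=S, B6=T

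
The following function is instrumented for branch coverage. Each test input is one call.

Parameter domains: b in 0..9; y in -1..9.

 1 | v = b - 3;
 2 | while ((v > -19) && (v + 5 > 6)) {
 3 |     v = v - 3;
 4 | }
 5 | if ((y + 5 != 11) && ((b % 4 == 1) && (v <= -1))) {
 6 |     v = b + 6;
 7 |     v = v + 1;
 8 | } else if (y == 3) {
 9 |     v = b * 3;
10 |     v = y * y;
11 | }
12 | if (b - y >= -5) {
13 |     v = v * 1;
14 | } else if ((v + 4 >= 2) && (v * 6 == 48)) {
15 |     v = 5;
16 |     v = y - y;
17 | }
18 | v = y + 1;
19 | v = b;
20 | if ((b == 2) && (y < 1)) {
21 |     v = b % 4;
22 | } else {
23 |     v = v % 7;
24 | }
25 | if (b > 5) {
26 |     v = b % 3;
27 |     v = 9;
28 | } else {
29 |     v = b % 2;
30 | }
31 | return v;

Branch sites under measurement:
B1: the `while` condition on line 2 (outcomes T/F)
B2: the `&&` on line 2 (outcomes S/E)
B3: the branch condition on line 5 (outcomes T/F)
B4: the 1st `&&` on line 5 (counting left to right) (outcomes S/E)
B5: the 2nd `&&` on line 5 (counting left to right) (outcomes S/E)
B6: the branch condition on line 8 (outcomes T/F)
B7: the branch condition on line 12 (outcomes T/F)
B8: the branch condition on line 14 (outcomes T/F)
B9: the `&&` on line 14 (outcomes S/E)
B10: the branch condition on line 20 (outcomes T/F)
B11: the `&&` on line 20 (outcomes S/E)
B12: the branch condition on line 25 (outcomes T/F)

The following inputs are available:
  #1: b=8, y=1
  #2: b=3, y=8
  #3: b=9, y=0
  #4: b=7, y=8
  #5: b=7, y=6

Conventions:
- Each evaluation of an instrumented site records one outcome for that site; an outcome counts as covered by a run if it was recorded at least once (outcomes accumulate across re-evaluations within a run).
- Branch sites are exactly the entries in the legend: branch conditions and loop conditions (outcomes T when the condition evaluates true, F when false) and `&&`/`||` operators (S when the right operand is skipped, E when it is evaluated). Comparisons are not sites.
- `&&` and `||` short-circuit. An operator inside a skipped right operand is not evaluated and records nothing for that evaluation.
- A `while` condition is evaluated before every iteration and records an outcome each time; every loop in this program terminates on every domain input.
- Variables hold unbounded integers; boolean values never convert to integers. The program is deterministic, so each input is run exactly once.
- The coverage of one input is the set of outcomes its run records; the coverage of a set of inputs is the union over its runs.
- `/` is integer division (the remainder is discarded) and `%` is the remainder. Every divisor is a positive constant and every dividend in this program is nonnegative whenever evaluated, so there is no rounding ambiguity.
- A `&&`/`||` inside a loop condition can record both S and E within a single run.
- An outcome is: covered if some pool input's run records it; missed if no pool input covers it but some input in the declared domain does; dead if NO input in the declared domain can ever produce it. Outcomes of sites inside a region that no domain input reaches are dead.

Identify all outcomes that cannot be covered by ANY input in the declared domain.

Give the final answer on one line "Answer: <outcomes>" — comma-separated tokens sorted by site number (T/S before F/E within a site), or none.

sweeping the full domain (110 inputs) for each outcome:
  B2=S: unreachable across the whole domain -> dead
  reachable outcomes have witnesses, e.g. B1=T (e.g. b=5, y=-1), B1=F (e.g. b=0, y=-1), B2=E (e.g. b=0, y=-1), B3=T (e.g. b=1, y=-1)

Answer: B2=S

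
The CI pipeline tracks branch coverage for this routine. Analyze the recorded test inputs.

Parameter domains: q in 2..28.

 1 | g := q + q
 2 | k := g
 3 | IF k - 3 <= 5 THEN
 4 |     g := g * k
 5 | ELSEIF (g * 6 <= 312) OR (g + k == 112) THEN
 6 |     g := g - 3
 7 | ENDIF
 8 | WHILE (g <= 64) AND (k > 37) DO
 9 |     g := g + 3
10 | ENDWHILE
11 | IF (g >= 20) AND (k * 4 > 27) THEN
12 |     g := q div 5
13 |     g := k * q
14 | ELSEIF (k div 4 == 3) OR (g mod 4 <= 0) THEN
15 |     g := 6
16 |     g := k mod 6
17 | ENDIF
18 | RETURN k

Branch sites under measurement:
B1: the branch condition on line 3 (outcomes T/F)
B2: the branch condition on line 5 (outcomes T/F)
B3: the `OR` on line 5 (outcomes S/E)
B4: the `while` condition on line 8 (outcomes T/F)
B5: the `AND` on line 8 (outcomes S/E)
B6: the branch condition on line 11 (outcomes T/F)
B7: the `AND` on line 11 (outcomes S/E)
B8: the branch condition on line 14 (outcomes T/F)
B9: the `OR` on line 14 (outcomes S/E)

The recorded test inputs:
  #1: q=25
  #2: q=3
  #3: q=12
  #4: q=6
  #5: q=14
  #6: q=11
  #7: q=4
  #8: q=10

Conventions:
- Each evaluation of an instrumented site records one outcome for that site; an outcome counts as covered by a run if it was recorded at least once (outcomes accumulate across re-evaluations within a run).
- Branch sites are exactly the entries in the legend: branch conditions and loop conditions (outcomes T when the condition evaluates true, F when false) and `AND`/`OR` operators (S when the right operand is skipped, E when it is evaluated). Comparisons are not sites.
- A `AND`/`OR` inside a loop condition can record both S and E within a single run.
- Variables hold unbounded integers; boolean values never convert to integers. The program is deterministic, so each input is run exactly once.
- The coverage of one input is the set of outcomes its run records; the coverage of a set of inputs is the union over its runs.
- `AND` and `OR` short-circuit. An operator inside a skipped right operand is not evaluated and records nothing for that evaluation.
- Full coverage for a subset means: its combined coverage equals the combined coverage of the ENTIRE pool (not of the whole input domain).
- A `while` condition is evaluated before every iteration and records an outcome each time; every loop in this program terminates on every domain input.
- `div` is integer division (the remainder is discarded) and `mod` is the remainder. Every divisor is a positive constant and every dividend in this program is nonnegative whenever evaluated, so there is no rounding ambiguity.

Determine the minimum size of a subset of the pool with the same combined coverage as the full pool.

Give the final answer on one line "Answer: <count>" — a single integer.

#1 (q=25) -> covered: B1=F, B2=T, B3=S, B4=T, B4=F, B5=S, B5=E, B6=T, B7=E
#2 (q=3) -> covered: B1=T, B4=F, B5=E, B6=F, B7=E, B8=T, B9=E
#3 (q=12) -> covered: B1=F, B2=T, B3=S, B4=F, B5=E, B6=T, B7=E
#4 (q=6) -> covered: B1=F, B2=T, B3=S, B4=F, B5=E, B6=F, B7=S, B8=T, B9=S
#5 (q=14) -> covered: B1=F, B2=T, B3=S, B4=F, B5=E, B6=T, B7=E
#6 (q=11) -> covered: B1=F, B2=T, B3=S, B4=F, B5=E, B6=F, B7=S, B8=F, B9=E
#7 (q=4) -> covered: B1=T, B4=F, B5=E, B6=T, B7=E
#8 (q=10) -> covered: B1=F, B2=T, B3=S, B4=F, B5=E, B6=F, B7=S, B8=F, B9=E
pool-wide coverage (16 outcomes): B1=T, B1=F, B2=T, B3=S, B4=T, B4=F, B5=S, B5=E, B6=T, B6=F, B7=S, B7=E, B8=T, B8=F, B9=S, B9=E
no size-1 subset reaches all 16 outcomes (best union: 9/16)
no size-2 subset reaches all 16 outcomes (best union: 13/16)
no size-3 subset reaches all 16 outcomes (best union: 15/16)
at size 4, {1, 2, 4, 6} reaches all 16 outcomes; every lexicographically earlier size-4 subset fails

Answer: 4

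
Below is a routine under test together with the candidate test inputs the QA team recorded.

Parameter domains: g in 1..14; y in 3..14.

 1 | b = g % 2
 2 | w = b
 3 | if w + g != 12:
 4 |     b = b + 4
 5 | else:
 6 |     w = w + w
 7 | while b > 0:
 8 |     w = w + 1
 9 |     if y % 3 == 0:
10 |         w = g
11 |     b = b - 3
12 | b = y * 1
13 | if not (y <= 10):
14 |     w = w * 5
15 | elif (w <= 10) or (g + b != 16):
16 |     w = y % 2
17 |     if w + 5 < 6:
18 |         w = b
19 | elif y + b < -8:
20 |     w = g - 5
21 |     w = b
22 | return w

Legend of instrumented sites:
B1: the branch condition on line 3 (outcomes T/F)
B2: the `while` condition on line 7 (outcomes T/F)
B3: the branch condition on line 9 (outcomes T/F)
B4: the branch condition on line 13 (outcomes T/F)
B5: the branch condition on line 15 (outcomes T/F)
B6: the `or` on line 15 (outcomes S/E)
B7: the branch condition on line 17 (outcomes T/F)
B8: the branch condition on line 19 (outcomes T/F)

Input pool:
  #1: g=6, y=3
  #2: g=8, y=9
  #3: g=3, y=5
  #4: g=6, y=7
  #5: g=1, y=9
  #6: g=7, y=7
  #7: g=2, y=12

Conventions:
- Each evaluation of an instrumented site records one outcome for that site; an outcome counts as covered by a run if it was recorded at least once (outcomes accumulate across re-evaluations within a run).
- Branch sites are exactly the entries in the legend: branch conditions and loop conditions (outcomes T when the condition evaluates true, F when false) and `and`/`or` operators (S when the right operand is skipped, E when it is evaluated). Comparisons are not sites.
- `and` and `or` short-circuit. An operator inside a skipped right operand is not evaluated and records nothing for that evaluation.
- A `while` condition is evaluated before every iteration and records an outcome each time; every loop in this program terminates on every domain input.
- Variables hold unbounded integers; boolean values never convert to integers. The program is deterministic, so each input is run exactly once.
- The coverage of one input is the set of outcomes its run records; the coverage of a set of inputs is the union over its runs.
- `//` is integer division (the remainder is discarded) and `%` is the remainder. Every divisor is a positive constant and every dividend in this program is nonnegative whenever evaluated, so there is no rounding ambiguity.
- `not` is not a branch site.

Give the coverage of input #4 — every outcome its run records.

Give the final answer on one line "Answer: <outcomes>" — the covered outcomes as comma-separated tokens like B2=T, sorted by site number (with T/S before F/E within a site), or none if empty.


Simulating input #4 (g=6, y=7) step by step:
  B1->T, B2->T, B3->F, B2->T, B3->F, B2->F, B4->F, B6->S, B5->T, B7->F
as a set, this run covers: B1=T, B2=T, B2=F, B3=F, B4=F, B5=T, B6=S, B7=F
Answer: B1=T, B2=T, B2=F, B3=F, B4=F, B5=T, B6=S, B7=F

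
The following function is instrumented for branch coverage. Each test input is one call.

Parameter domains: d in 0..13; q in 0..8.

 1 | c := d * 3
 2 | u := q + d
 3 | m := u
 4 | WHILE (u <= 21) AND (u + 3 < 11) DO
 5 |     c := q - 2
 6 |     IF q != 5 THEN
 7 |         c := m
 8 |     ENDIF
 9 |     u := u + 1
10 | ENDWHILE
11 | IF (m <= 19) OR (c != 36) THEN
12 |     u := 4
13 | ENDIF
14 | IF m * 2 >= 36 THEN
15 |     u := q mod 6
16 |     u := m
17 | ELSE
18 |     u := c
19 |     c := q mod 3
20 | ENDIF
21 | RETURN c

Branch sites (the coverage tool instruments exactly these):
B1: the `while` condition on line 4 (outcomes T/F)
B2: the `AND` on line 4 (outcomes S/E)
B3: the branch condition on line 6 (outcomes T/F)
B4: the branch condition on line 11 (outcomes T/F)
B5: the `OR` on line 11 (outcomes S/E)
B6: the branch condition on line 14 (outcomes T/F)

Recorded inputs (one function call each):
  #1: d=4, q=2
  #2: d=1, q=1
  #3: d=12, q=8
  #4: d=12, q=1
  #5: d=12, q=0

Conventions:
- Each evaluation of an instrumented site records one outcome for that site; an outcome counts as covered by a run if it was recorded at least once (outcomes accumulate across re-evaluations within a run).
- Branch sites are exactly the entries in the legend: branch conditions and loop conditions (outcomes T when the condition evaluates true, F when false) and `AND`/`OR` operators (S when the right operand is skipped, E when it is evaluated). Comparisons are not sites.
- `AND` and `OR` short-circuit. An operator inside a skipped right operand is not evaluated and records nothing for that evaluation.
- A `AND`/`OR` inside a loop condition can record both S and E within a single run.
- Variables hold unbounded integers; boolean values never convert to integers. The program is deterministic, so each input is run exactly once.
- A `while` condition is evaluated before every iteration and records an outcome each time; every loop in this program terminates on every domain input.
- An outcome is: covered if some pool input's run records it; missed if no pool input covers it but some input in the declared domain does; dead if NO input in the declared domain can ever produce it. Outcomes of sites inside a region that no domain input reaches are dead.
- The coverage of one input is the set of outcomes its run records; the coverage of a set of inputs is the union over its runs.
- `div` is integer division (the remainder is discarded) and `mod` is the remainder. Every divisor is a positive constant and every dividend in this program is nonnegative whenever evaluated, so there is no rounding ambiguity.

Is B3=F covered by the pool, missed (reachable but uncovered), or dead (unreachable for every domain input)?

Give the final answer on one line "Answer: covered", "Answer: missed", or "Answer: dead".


no pool input records B3=F
but domain input (d=0, q=5) does record it -> reachable, so missed
Answer: missed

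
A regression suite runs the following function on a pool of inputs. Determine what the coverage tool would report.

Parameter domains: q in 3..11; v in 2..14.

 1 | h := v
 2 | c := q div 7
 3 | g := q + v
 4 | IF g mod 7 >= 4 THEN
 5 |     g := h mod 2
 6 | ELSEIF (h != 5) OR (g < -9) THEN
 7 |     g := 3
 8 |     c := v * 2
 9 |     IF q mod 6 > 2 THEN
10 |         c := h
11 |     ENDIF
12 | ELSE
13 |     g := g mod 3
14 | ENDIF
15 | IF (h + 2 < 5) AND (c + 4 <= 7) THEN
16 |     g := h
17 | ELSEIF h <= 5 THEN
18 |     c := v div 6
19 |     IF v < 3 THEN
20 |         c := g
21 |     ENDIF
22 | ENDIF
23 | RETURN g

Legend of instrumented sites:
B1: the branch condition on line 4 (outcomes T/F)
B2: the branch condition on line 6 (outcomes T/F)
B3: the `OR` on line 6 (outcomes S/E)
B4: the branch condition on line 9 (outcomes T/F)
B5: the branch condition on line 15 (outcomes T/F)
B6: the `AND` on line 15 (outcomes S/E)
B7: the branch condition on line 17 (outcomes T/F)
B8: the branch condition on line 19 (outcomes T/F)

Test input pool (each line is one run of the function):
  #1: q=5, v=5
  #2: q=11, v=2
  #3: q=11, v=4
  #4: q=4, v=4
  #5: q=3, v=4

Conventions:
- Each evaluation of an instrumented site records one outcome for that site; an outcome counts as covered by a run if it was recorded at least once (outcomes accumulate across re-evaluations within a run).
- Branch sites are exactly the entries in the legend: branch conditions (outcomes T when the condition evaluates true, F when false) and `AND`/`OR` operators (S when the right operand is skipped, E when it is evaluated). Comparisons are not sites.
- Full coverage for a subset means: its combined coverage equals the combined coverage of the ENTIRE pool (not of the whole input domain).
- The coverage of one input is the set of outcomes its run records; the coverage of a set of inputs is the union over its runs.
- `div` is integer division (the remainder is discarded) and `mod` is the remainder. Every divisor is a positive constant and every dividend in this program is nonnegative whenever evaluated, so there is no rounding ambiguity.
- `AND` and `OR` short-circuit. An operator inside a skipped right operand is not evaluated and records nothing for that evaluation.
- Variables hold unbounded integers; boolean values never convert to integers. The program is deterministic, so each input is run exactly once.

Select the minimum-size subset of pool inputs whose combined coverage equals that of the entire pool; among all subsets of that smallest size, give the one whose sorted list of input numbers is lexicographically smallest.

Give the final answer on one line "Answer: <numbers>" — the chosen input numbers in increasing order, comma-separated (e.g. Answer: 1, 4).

input #1, q=5, v=5: outcomes B1=F, B2=F, B3=E, B5=F, B6=S, B7=T, B8=F
input #2, q=11, v=2: outcomes B1=T, B5=T, B6=E
input #3, q=11, v=4: outcomes B1=F, B2=T, B3=S, B4=T, B5=F, B6=S, B7=T, B8=F
input #4, q=4, v=4: outcomes B1=F, B2=T, B3=S, B4=T, B5=F, B6=S, B7=T, B8=F
input #5, q=3, v=4: outcomes B1=F, B2=T, B3=S, B4=T, B5=F, B6=S, B7=T, B8=F
union over all inputs: B1=T, B1=F, B2=T, B2=F, B3=S, B3=E, B4=T, B5=T, B5=F, B6=S, B6=E, B7=T, B8=F (13 outcomes)
no size-1 subset reaches all 13 outcomes (best union: 8/13)
no size-2 subset reaches all 13 outcomes (best union: 11/13)
the canonical winner is {1, 2, 3}: size 3, full 13-outcome coverage, earliest index list among size-3 covers

Answer: 1, 2, 3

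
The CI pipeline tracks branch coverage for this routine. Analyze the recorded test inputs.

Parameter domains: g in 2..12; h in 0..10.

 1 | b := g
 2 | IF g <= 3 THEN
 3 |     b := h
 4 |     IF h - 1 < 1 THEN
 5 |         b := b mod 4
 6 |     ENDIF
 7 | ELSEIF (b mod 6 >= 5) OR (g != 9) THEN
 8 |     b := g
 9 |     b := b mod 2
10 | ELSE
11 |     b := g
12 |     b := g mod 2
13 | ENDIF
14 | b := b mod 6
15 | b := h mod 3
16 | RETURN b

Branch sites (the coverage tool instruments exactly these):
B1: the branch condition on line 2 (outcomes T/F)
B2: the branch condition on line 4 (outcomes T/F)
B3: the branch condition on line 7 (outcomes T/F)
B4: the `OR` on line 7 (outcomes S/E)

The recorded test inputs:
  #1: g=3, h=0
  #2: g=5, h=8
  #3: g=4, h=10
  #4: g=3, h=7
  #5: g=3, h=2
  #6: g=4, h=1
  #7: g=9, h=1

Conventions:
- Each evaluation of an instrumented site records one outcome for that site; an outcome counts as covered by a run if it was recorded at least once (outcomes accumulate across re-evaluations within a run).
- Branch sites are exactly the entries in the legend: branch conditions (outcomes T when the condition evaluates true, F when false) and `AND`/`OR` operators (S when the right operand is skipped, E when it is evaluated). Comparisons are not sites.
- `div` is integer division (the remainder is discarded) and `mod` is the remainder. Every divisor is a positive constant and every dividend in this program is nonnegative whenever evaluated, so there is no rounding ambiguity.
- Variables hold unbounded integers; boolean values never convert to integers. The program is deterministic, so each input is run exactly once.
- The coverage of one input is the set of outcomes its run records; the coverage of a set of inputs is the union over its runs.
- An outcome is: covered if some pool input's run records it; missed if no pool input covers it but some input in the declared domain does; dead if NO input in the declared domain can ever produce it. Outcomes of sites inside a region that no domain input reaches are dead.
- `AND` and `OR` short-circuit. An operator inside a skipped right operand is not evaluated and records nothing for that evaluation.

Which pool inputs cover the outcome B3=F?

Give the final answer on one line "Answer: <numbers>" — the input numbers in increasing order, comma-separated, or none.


input #1 (g=3, h=0): never hits B3=F
input #2 (g=5, h=8): never hits B3=F
input #3 (g=4, h=10): never hits B3=F
input #4 (g=3, h=7): never hits B3=F
input #5 (g=3, h=2): never hits B3=F
input #6 (g=4, h=1): never hits B3=F
input #7 (g=9, h=1): hits B3=F
Answer: 7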